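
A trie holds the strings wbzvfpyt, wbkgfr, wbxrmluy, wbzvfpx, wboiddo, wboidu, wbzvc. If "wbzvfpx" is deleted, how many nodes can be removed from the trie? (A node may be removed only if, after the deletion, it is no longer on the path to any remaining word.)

1

After clearing the end-marker at "wbzvfpx", prune upward until reaching a node still needed by another word.
The suffix "x" (1 node) is used only by "wbzvfpx"; the node for "wbzvfp" still has the child "y", so pruning stops there.
Nodes removed: 1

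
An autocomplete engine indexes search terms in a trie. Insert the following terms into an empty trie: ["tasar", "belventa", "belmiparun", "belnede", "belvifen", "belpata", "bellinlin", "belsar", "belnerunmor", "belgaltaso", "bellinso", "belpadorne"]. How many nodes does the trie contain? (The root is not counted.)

Count nodes per top-level branch (shared prefixes stored once):
  'b'-branch (belgaltaso, bellinlin, bellinso, belmiparun, belnede, belnerunmor, belpadorne, belpata, belsar, belventa, belvifen): 56 nodes
  't'-branch (tasar): 5 nodes
Sum: 61

61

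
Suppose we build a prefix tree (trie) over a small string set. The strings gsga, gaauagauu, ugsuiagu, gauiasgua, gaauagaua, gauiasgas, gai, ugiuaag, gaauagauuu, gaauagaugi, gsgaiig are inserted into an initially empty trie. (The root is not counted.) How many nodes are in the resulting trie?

42

Trace insertions, counting only characters that open a new branch:
  "gsga" → 4 new (g, s, g, a)
  "gaauagauu" → prefix "g" already present; 8 new (a, a, u, a, g, a, u, u)
  "ugsuiagu" → 8 new (u, g, s, u, i, a, g, u)
  "gauiasgua" → prefix "ga" already present; 7 new (u, i, a, s, g, u, a)
  "gaauagaua" → prefix "gaauagau" already present; 1 new (a)
  "gauiasgas" → prefix "gauiasg" already present; 2 new (a, s)
  "gai" → prefix "ga" already present; 1 new (i)
  "ugiuaag" → prefix "ug" already present; 5 new (i, u, a, a, g)
  "gaauagauuu" → prefix "gaauagauu" already present; 1 new (u)
  "gaauagaugi" → prefix "gaauagau" already present; 2 new (g, i)
  "gsgaiig" → prefix "gsga" already present; 3 new (i, i, g)
Total nodes = 4 + 8 + 8 + 7 + 1 + 2 + 1 + 5 + 1 + 2 + 3 = 42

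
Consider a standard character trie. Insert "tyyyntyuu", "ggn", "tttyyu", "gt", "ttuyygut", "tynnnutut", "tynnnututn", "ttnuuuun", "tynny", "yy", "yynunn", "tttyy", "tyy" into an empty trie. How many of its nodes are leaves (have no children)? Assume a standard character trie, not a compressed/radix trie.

A leaf is a node with no children — equivalently, the end of a word that is not a proper prefix of any other stored word.
Those words: "ggn", "gt", "ttnuuuun", "tttyyu", "ttuyygut", "tynnnututn", "tynny", "tyyyntyuu", "yynunn"
Leaf count: 9

9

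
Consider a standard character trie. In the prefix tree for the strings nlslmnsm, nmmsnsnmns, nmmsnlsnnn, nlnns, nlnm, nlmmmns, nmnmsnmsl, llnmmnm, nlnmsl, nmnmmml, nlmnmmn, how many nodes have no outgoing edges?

A leaf is a node with no children — equivalently, the end of a word that is not a proper prefix of any other stored word.
Those words: "llnmmnm", "nlmmmns", "nlmnmmn", "nlnmsl", "nlnns", "nlslmnsm", "nmmsnlsnnn", "nmmsnsnmns", "nmnmmml", "nmnmsnmsl"
Leaf count: 10

10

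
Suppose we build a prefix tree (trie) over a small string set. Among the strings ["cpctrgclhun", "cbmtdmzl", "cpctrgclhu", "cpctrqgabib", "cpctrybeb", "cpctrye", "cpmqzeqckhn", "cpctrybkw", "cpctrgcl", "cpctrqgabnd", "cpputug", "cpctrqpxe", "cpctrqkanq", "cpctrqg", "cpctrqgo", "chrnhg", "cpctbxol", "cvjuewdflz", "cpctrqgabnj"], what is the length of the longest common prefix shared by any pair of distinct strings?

Look for the deepest trie node that still has at least two words in its subtree.
e.g. "cpctrgclhu" and "cpctrgclhun" share the prefix "cpctrgclhu" of length 10; no pair shares a longer one.
Longest shared-prefix length: 10

10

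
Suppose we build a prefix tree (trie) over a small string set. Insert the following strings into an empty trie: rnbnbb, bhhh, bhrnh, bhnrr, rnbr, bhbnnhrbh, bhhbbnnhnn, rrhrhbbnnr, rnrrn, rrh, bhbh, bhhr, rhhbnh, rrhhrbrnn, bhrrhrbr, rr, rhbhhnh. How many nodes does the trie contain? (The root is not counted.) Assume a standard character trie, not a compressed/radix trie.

Insert word by word; a character creates a node only if that edge doesn't already exist:
  "rnbnbb" → 6 new (r, n, b, n, b, b)
  "bhhh" → 4 new (b, h, h, h)
  "bhrnh" → prefix "bh" already present; 3 new (r, n, h)
  "bhnrr" → prefix "bh" already present; 3 new (n, r, r)
  "rnbr" → prefix "rnb" already present; 1 new (r)
  "bhbnnhrbh" → prefix "bh" already present; 7 new (b, n, n, h, r, b, h)
  "bhhbbnnhnn" → prefix "bhh" already present; 7 new (b, b, n, n, h, n, n)
  "rrhrhbbnnr" → prefix "r" already present; 9 new (r, h, r, h, b, b, n, n, r)
  "rnrrn" → prefix "rn" already present; 3 new (r, r, n)
  "rrh" → prefix "rrh" already present; 0 new (none)
  "bhbh" → prefix "bhb" already present; 1 new (h)
  "bhhr" → prefix "bhh" already present; 1 new (r)
  "rhhbnh" → prefix "r" already present; 5 new (h, h, b, n, h)
  "rrhhrbrnn" → prefix "rrh" already present; 6 new (h, r, b, r, n, n)
  "bhrrhrbr" → prefix "bhr" already present; 5 new (r, h, r, b, r)
  "rr" → prefix "rr" already present; 0 new (none)
  "rhbhhnh" → prefix "rh" already present; 5 new (b, h, h, n, h)
Total nodes = 6 + 4 + 3 + 3 + 1 + 7 + 7 + 9 + 3 + 0 + 1 + 1 + 5 + 6 + 5 + 0 + 5 = 66

66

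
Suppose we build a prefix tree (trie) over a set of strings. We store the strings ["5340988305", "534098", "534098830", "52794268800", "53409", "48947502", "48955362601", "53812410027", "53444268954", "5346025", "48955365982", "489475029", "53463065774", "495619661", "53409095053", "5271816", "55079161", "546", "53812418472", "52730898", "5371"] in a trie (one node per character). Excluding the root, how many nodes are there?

For each word, the new-node count is its length minus the longest prefix already in the trie:
  "5340988305" → 10 new (5, 3, 4, 0, 9, 8, 8, 3, 0, 5)
  "534098" → prefix "534098" already present; 0 new (none)
  "534098830" → prefix "534098830" already present; 0 new (none)
  "52794268800" → prefix "5" already present; 10 new (2, 7, 9, 4, 2, 6, 8, 8, 0, 0)
  "53409" → prefix "53409" already present; 0 new (none)
  "48947502" → 8 new (4, 8, 9, 4, 7, 5, 0, 2)
  "48955362601" → prefix "489" already present; 8 new (5, 5, 3, 6, 2, 6, 0, 1)
  "53812410027" → prefix "53" already present; 9 new (8, 1, 2, 4, 1, 0, 0, 2, 7)
  "53444268954" → prefix "534" already present; 8 new (4, 4, 2, 6, 8, 9, 5, 4)
  "5346025" → prefix "534" already present; 4 new (6, 0, 2, 5)
  "48955365982" → prefix "4895536" already present; 4 new (5, 9, 8, 2)
  "489475029" → prefix "48947502" already present; 1 new (9)
  "53463065774" → prefix "5346" already present; 7 new (3, 0, 6, 5, 7, 7, 4)
  "495619661" → prefix "4" already present; 8 new (9, 5, 6, 1, 9, 6, 6, 1)
  "53409095053" → prefix "53409" already present; 6 new (0, 9, 5, 0, 5, 3)
  "5271816" → prefix "527" already present; 4 new (1, 8, 1, 6)
  "55079161" → prefix "5" already present; 7 new (5, 0, 7, 9, 1, 6, 1)
  "546" → prefix "5" already present; 2 new (4, 6)
  "53812418472" → prefix "5381241" already present; 4 new (8, 4, 7, 2)
  "52730898" → prefix "527" already present; 5 new (3, 0, 8, 9, 8)
  "5371" → prefix "53" already present; 2 new (7, 1)
Total nodes = 10 + 0 + 0 + 10 + 0 + 8 + 8 + 9 + 8 + 4 + 4 + 1 + 7 + 8 + 6 + 4 + 7 + 2 + 4 + 5 + 2 = 107

107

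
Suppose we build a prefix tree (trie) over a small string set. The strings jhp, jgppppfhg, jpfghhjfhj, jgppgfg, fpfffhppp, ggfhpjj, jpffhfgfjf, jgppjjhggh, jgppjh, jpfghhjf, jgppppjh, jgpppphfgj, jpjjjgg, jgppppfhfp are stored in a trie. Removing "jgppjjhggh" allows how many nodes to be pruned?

5

After clearing the end-marker at "jgppjjhggh", prune upward until reaching a node still needed by another word.
The suffix "jhggh" (5 nodes) is used only by "jgppjjhggh"; the node for "jgppj" still has the child "h", so pruning stops there.
Nodes removed: 5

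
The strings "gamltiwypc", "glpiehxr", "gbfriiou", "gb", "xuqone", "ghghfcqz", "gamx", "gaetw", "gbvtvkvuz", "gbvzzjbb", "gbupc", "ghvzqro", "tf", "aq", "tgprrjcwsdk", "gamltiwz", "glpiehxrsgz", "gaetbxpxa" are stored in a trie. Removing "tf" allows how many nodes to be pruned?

1

Walk "tf" from the leaf back toward the root, removing each node that no remaining word uses.
The suffix "f" (1 node) is used only by "tf"; the node for "t" still has the child "g", so pruning stops there.
Nodes removed: 1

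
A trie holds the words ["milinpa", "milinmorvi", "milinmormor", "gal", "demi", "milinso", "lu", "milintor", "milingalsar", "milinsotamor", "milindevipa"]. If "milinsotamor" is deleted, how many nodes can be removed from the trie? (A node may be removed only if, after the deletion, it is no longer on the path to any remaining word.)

5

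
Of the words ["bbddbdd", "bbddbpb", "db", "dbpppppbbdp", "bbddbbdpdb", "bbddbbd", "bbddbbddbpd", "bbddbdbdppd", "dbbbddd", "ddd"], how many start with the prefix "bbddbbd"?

3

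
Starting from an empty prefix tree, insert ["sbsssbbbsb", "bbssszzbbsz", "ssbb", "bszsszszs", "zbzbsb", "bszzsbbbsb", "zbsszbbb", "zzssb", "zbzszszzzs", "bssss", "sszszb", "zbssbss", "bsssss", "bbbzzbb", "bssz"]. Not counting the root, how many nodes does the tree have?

79

For each word, the new-node count is its length minus the longest prefix already in the trie:
  "sbsssbbbsb" → 10 new (s, b, s, s, s, b, b, b, s, b)
  "bbssszzbbsz" → 11 new (b, b, s, s, s, z, z, b, b, s, z)
  "ssbb" → prefix "s" already present; 3 new (s, b, b)
  "bszsszszs" → prefix "b" already present; 8 new (s, z, s, s, z, s, z, s)
  "zbzbsb" → 6 new (z, b, z, b, s, b)
  "bszzsbbbsb" → prefix "bsz" already present; 7 new (z, s, b, b, b, s, b)
  "zbsszbbb" → prefix "zb" already present; 6 new (s, s, z, b, b, b)
  "zzssb" → prefix "z" already present; 4 new (z, s, s, b)
  "zbzszszzzs" → prefix "zbz" already present; 7 new (s, z, s, z, z, z, s)
  "bssss" → prefix "bs" already present; 3 new (s, s, s)
  "sszszb" → prefix "ss" already present; 4 new (z, s, z, b)
  "zbssbss" → prefix "zbss" already present; 3 new (b, s, s)
  "bsssss" → prefix "bssss" already present; 1 new (s)
  "bbbzzbb" → prefix "bb" already present; 5 new (b, z, z, b, b)
  "bssz" → prefix "bss" already present; 1 new (z)
Total nodes = 10 + 11 + 3 + 8 + 6 + 7 + 6 + 4 + 7 + 3 + 4 + 3 + 1 + 5 + 1 = 79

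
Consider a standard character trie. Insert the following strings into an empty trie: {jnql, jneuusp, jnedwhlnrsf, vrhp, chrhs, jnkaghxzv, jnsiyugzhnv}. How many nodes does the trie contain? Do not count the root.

42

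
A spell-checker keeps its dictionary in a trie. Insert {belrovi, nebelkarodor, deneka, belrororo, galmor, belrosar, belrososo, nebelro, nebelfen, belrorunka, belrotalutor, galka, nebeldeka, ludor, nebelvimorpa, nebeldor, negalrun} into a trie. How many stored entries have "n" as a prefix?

7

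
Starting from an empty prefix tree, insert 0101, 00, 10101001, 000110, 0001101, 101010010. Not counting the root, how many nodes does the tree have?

19

Count nodes per top-level branch (shared prefixes stored once):
  '0'-branch (00, 000110, 0001101, 0101): 10 nodes
  '1'-branch (10101001, 101010010): 9 nodes
Sum: 19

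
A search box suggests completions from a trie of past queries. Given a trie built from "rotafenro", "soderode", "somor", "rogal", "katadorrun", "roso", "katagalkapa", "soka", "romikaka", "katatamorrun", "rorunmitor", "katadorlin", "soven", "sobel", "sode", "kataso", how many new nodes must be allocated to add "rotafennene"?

The longest prefix of "rotafennene" already in the trie is "rotafen" (length 7).
New nodes needed: |"rotafennene"| − 7 = 11 − 7 = 4.

4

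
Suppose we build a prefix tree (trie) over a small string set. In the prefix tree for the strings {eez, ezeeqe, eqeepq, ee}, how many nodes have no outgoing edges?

3

Leaves are exactly the stored words that no other stored word extends.
Those words: "eez", "eqeepq", "ezeeqe"
Leaf count: 3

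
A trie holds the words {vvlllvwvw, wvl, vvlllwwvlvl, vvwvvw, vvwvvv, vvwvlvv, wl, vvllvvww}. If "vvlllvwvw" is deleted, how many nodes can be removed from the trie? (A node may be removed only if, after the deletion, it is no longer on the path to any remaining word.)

4

Walk "vvlllvwvw" from the leaf back toward the root, removing each node that no remaining word uses.
The suffix "vwvw" (4 nodes) is used only by "vvlllvwvw"; the node for "vvlll" still has the child "w", so pruning stops there.
Nodes removed: 4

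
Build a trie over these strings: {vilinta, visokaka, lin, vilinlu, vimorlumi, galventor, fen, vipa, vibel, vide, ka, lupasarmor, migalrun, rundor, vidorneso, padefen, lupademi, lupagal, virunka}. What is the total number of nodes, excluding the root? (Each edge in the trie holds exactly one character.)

Trace insertions, counting only characters that open a new branch:
  "vilinta" → 7 new (v, i, l, i, n, t, a)
  "visokaka" → prefix "vi" already present; 6 new (s, o, k, a, k, a)
  "lin" → 3 new (l, i, n)
  "vilinlu" → prefix "vilin" already present; 2 new (l, u)
  "vimorlumi" → prefix "vi" already present; 7 new (m, o, r, l, u, m, i)
  "galventor" → 9 new (g, a, l, v, e, n, t, o, r)
  "fen" → 3 new (f, e, n)
  "vipa" → prefix "vi" already present; 2 new (p, a)
  "vibel" → prefix "vi" already present; 3 new (b, e, l)
  "vide" → prefix "vi" already present; 2 new (d, e)
  "ka" → 2 new (k, a)
  "lupasarmor" → prefix "l" already present; 9 new (u, p, a, s, a, r, m, o, r)
  "migalrun" → 8 new (m, i, g, a, l, r, u, n)
  "rundor" → 6 new (r, u, n, d, o, r)
  "vidorneso" → prefix "vid" already present; 6 new (o, r, n, e, s, o)
  "padefen" → 7 new (p, a, d, e, f, e, n)
  "lupademi" → prefix "lupa" already present; 4 new (d, e, m, i)
  "lupagal" → prefix "lupa" already present; 3 new (g, a, l)
  "virunka" → prefix "vi" already present; 5 new (r, u, n, k, a)
Total nodes = 7 + 6 + 3 + 2 + 7 + 9 + 3 + 2 + 3 + 2 + 2 + 9 + 8 + 6 + 6 + 7 + 4 + 3 + 5 = 94

94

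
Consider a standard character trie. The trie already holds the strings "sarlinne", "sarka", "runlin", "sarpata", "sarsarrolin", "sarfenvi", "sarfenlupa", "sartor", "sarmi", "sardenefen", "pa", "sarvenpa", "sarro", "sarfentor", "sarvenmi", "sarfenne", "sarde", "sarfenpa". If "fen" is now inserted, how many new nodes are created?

3

Nothing in the trie begins with "f"; the whole of "fen" is new.
3 − 0 = 3 new nodes.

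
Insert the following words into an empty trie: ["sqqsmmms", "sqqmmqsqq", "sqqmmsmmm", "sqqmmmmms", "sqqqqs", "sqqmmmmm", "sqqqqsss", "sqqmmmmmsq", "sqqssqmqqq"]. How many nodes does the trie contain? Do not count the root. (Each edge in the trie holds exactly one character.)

34

Trace insertions, counting only characters that open a new branch:
  "sqqsmmms" → 8 new (s, q, q, s, m, m, m, s)
  "sqqmmqsqq" → prefix "sqq" already present; 6 new (m, m, q, s, q, q)
  "sqqmmsmmm" → prefix "sqqmm" already present; 4 new (s, m, m, m)
  "sqqmmmmms" → prefix "sqqmm" already present; 4 new (m, m, m, s)
  "sqqqqs" → prefix "sqq" already present; 3 new (q, q, s)
  "sqqmmmmm" → prefix "sqqmmmmm" already present; 0 new (none)
  "sqqqqsss" → prefix "sqqqqs" already present; 2 new (s, s)
  "sqqmmmmmsq" → prefix "sqqmmmmms" already present; 1 new (q)
  "sqqssqmqqq" → prefix "sqqs" already present; 6 new (s, q, m, q, q, q)
Total nodes = 8 + 6 + 4 + 4 + 3 + 0 + 2 + 1 + 6 = 34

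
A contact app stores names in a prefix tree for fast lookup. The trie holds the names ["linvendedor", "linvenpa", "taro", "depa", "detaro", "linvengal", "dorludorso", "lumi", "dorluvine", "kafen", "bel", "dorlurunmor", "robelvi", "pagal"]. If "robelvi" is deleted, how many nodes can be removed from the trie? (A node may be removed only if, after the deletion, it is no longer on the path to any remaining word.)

7

Walk "robelvi" from the leaf back toward the root, removing each node that no remaining word uses.
No other word shares any prefix with "robelvi", so all 7 of its nodes go.
Nodes removed: 7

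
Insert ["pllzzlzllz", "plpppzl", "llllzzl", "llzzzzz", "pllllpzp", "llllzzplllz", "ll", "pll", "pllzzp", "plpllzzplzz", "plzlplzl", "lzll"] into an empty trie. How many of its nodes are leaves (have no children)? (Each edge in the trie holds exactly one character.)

Leaves are exactly the stored words that no other stored word extends.
Those words: "llllzzl", "llllzzplllz", "llzzzzz", "lzll", "pllllpzp", "pllzzlzllz", "pllzzp", "plpllzzplzz", "plpppzl", "plzlplzl"
Leaf count: 10

10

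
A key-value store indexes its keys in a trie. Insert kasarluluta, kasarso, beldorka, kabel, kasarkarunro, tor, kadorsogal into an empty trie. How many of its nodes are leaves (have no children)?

Leaves are exactly the stored words that no other stored word extends.
Those words: "beldorka", "kabel", "kadorsogal", "kasarkarunro", "kasarluluta", "kasarso", "tor"
Leaf count: 7

7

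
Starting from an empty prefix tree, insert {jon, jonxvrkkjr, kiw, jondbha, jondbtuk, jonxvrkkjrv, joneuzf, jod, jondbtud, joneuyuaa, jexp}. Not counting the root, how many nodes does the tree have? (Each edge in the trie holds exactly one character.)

34

Count nodes per top-level branch (shared prefixes stored once):
  'j'-branch (jexp, jod, jon, jondbha, jondbtud, jondbtuk, joneuyuaa, joneuzf, jonxvrkkjr, jonxvrkkjrv): 31 nodes
  'k'-branch (kiw): 3 nodes
Sum: 34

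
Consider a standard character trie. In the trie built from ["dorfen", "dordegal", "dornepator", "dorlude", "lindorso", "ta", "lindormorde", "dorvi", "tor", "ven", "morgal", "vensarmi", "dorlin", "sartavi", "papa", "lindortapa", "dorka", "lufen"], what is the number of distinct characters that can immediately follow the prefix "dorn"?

The children of the "dorn" node are the distinct next characters among strings starting with "dorn".
Characters that immediately follow "dorn" among the stored strings: {e}.
That node has 1 child edge.

1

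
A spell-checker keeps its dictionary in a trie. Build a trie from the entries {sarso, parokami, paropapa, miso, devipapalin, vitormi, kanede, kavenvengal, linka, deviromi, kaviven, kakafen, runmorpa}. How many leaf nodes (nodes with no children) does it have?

Leaves are exactly the stored words that no other stored word extends.
Those words: "devipapalin", "deviromi", "kakafen", "kanede", "kavenvengal", "kaviven", "linka", "miso", "parokami", "paropapa", "runmorpa", "sarso", "vitormi"
Leaf count: 13

13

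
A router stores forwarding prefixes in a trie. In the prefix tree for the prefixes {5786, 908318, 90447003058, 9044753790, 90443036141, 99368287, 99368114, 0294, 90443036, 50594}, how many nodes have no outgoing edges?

9

A leaf is a node with no children — equivalently, the end of a word that is not a proper prefix of any other stored word.
Those words: "0294", "50594", "5786", "90443036141", "90447003058", "9044753790", "908318", "99368114", "99368287"
Leaf count: 9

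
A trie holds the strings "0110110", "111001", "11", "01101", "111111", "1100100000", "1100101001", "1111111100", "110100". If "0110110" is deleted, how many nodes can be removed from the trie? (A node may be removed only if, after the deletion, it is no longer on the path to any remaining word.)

After clearing the end-marker at "0110110", prune upward until reaching a node still needed by another word.
The suffix "10" (2 nodes) is used only by "0110110"; "01101" is itself a stored word, so pruning stops there.
Nodes removed: 2

2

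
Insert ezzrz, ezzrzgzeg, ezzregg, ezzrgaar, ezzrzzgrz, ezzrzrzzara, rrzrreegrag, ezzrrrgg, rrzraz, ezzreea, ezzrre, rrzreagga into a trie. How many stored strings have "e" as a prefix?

9

Walk to "e"; the words in its subtree are exactly those with that prefix.
Matches: "ezzreea", "ezzregg", "ezzrgaar", "ezzrre", "ezzrrrgg", "ezzrz", "ezzrzgzeg", "ezzrzrzzara", "ezzrzzgrz"
Count: 9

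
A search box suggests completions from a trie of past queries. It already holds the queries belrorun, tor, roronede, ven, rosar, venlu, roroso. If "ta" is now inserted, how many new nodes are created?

1

Walking "ta" from the root, the first 1 characters ("t") follow existing edges; "a" is the first miss.
New nodes needed: |"ta"| − 1 = 2 − 1 = 1.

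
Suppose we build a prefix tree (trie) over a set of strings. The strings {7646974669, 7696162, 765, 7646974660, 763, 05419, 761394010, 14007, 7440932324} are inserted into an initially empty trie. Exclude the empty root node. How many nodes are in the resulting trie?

44

Trace insertions, counting only characters that open a new branch:
  "7646974669" → 10 new (7, 6, 4, 6, 9, 7, 4, 6, 6, 9)
  "7696162" → prefix "76" already present; 5 new (9, 6, 1, 6, 2)
  "765" → prefix "76" already present; 1 new (5)
  "7646974660" → prefix "764697466" already present; 1 new (0)
  "763" → prefix "76" already present; 1 new (3)
  "05419" → 5 new (0, 5, 4, 1, 9)
  "761394010" → prefix "76" already present; 7 new (1, 3, 9, 4, 0, 1, 0)
  "14007" → 5 new (1, 4, 0, 0, 7)
  "7440932324" → prefix "7" already present; 9 new (4, 4, 0, 9, 3, 2, 3, 2, 4)
Total nodes = 10 + 5 + 1 + 1 + 1 + 5 + 7 + 5 + 9 = 44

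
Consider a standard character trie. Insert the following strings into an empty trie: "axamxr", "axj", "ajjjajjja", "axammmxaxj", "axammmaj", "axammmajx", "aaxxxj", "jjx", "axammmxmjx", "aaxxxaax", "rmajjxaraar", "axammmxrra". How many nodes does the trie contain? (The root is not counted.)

Count nodes per top-level branch (shared prefixes stored once):
  'a'-branch (aaxxxaax, aaxxxj, ajjjajjja, axammmaj, axammmajx, axammmxaxj, axammmxmjx, axammmxrra, axamxr, axj): 38 nodes
  'j'-branch (jjx): 3 nodes
  'r'-branch (rmajjxaraar): 11 nodes
Sum: 52

52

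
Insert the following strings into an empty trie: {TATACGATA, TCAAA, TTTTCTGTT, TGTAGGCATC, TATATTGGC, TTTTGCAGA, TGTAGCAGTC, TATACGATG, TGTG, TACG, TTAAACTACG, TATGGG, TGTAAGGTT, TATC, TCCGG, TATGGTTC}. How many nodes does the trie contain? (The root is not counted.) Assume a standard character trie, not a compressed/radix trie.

For each word, the new-node count is its length minus the longest prefix already in the trie:
  "TATACGATA" → 9 new (T, A, T, A, C, G, A, T, A)
  "TCAAA" → prefix "T" already present; 4 new (C, A, A, A)
  "TTTTCTGTT" → prefix "T" already present; 8 new (T, T, T, C, T, G, T, T)
  "TGTAGGCATC" → prefix "T" already present; 9 new (G, T, A, G, G, C, A, T, C)
  "TATATTGGC" → prefix "TATA" already present; 5 new (T, T, G, G, C)
  "TTTTGCAGA" → prefix "TTTT" already present; 5 new (G, C, A, G, A)
  "TGTAGCAGTC" → prefix "TGTAG" already present; 5 new (C, A, G, T, C)
  "TATACGATG" → prefix "TATACGAT" already present; 1 new (G)
  "TGTG" → prefix "TGT" already present; 1 new (G)
  "TACG" → prefix "TA" already present; 2 new (C, G)
  "TTAAACTACG" → prefix "TT" already present; 8 new (A, A, A, C, T, A, C, G)
  "TATGGG" → prefix "TAT" already present; 3 new (G, G, G)
  "TGTAAGGTT" → prefix "TGTA" already present; 5 new (A, G, G, T, T)
  "TATC" → prefix "TAT" already present; 1 new (C)
  "TCCGG" → prefix "TC" already present; 3 new (C, G, G)
  "TATGGTTC" → prefix "TATGG" already present; 3 new (T, T, C)
Total nodes = 9 + 4 + 8 + 9 + 5 + 5 + 5 + 1 + 1 + 2 + 8 + 3 + 5 + 1 + 3 + 3 = 72

72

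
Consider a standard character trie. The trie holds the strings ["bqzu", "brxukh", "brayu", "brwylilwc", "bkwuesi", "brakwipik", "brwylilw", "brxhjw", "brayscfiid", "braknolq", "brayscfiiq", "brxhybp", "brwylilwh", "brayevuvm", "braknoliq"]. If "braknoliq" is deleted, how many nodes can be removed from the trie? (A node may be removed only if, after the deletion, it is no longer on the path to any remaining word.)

After clearing the end-marker at "braknoliq", prune upward until reaching a node still needed by another word.
The suffix "iq" (2 nodes) is used only by "braknoliq"; the node for "braknol" still has the child "q", so pruning stops there.
Nodes removed: 2

2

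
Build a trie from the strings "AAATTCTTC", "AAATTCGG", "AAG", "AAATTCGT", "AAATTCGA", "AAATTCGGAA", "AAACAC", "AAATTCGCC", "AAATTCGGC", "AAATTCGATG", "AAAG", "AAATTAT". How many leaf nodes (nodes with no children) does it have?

10

A leaf is a node with no children — equivalently, the end of a word that is not a proper prefix of any other stored word.
Those words: "AAACAC", "AAAG", "AAATTAT", "AAATTCGATG", "AAATTCGCC", "AAATTCGGAA", "AAATTCGGC", "AAATTCGT", "AAATTCTTC", "AAG"
Leaf count: 10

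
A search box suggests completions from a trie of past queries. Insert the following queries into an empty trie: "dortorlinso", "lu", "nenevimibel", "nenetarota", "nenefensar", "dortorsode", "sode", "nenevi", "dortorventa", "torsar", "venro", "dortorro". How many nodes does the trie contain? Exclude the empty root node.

62

Insert word by word; a character creates a node only if that edge doesn't already exist:
  "dortorlinso" → 11 new (d, o, r, t, o, r, l, i, n, s, o)
  "lu" → 2 new (l, u)
  "nenevimibel" → 11 new (n, e, n, e, v, i, m, i, b, e, l)
  "nenetarota" → prefix "nene" already present; 6 new (t, a, r, o, t, a)
  "nenefensar" → prefix "nene" already present; 6 new (f, e, n, s, a, r)
  "dortorsode" → prefix "dortor" already present; 4 new (s, o, d, e)
  "sode" → 4 new (s, o, d, e)
  "nenevi" → prefix "nenevi" already present; 0 new (none)
  "dortorventa" → prefix "dortor" already present; 5 new (v, e, n, t, a)
  "torsar" → 6 new (t, o, r, s, a, r)
  "venro" → 5 new (v, e, n, r, o)
  "dortorro" → prefix "dortor" already present; 2 new (r, o)
Total nodes = 11 + 2 + 11 + 6 + 6 + 4 + 4 + 0 + 5 + 6 + 5 + 2 = 62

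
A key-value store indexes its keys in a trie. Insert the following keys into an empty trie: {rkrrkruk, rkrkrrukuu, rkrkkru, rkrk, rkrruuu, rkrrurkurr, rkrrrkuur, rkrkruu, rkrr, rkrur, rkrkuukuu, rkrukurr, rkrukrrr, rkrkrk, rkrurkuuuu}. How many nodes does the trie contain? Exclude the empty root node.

53

For each word, the new-node count is its length minus the longest prefix already in the trie:
  "rkrrkruk" → 8 new (r, k, r, r, k, r, u, k)
  "rkrkrrukuu" → prefix "rkr" already present; 7 new (k, r, r, u, k, u, u)
  "rkrkkru" → prefix "rkrk" already present; 3 new (k, r, u)
  "rkrk" → prefix "rkrk" already present; 0 new (none)
  "rkrruuu" → prefix "rkrr" already present; 3 new (u, u, u)
  "rkrrurkurr" → prefix "rkrru" already present; 5 new (r, k, u, r, r)
  "rkrrrkuur" → prefix "rkrr" already present; 5 new (r, k, u, u, r)
  "rkrkruu" → prefix "rkrkr" already present; 2 new (u, u)
  "rkrr" → prefix "rkrr" already present; 0 new (none)
  "rkrur" → prefix "rkr" already present; 2 new (u, r)
  "rkrkuukuu" → prefix "rkrk" already present; 5 new (u, u, k, u, u)
  "rkrukurr" → prefix "rkru" already present; 4 new (k, u, r, r)
  "rkrukrrr" → prefix "rkruk" already present; 3 new (r, r, r)
  "rkrkrk" → prefix "rkrkr" already present; 1 new (k)
  "rkrurkuuuu" → prefix "rkrur" already present; 5 new (k, u, u, u, u)
Total nodes = 8 + 7 + 3 + 0 + 3 + 5 + 5 + 2 + 0 + 2 + 5 + 4 + 3 + 1 + 5 = 53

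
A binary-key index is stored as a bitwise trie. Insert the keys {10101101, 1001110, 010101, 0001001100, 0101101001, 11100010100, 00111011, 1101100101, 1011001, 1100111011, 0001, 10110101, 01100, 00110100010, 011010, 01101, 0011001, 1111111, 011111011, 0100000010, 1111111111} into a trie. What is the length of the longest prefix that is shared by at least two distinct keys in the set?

Look for the deepest trie node that still has at least two words in its subtree.
"1111111" and "1111111111" agree on "1111111" (7 characters) before diverging; nothing deeper is shared.
Longest shared-prefix length: 7

7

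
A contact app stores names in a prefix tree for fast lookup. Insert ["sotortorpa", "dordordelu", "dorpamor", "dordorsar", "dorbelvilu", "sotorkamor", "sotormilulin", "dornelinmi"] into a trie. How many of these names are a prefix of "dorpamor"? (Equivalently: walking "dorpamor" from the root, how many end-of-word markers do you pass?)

1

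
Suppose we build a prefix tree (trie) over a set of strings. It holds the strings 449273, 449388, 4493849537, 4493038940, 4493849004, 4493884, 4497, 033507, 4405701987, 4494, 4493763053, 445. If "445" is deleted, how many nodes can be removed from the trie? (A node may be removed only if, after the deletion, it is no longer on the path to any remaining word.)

1

Walk "445" from the leaf back toward the root, removing each node that no remaining word uses.
The suffix "5" (1 node) is used only by "445"; the node for "44" still has the child "9", so pruning stops there.
Nodes removed: 1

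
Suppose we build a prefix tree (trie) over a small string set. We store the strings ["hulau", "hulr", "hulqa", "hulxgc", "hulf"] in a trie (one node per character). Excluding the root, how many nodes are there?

12

For each word, the new-node count is its length minus the longest prefix already in the trie:
  "hulau" → 5 new (h, u, l, a, u)
  "hulr" → prefix "hul" already present; 1 new (r)
  "hulqa" → prefix "hul" already present; 2 new (q, a)
  "hulxgc" → prefix "hul" already present; 3 new (x, g, c)
  "hulf" → prefix "hul" already present; 1 new (f)
Total nodes = 5 + 1 + 2 + 3 + 1 = 12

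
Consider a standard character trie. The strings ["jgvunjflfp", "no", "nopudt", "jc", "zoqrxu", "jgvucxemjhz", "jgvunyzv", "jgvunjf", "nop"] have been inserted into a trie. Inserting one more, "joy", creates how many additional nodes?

Walking "joy" from the root, the first 1 characters ("j") follow existing edges; "o" is the first miss.
Each of the 2 remaining characters creates one node.

2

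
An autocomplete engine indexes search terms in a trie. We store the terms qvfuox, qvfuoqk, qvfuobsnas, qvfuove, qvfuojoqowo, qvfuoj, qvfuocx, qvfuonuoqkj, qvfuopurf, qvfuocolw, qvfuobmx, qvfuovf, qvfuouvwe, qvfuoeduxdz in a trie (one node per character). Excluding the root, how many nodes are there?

For each word, the new-node count is its length minus the longest prefix already in the trie:
  "qvfuox" → 6 new (q, v, f, u, o, x)
  "qvfuoqk" → prefix "qvfuo" already present; 2 new (q, k)
  "qvfuobsnas" → prefix "qvfuo" already present; 5 new (b, s, n, a, s)
  "qvfuove" → prefix "qvfuo" already present; 2 new (v, e)
  "qvfuojoqowo" → prefix "qvfuo" already present; 6 new (j, o, q, o, w, o)
  "qvfuoj" → prefix "qvfuoj" already present; 0 new (none)
  "qvfuocx" → prefix "qvfuo" already present; 2 new (c, x)
  "qvfuonuoqkj" → prefix "qvfuo" already present; 6 new (n, u, o, q, k, j)
  "qvfuopurf" → prefix "qvfuo" already present; 4 new (p, u, r, f)
  "qvfuocolw" → prefix "qvfuoc" already present; 3 new (o, l, w)
  "qvfuobmx" → prefix "qvfuob" already present; 2 new (m, x)
  "qvfuovf" → prefix "qvfuov" already present; 1 new (f)
  "qvfuouvwe" → prefix "qvfuo" already present; 4 new (u, v, w, e)
  "qvfuoeduxdz" → prefix "qvfuo" already present; 6 new (e, d, u, x, d, z)
Total nodes = 6 + 2 + 5 + 2 + 6 + 0 + 2 + 6 + 4 + 3 + 2 + 1 + 4 + 6 = 49

49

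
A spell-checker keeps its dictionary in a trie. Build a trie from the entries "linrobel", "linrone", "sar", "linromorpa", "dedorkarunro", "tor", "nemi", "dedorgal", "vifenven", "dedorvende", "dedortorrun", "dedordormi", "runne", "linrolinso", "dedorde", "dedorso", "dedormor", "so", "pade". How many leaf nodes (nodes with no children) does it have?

Leaves are exactly the stored words that no other stored word extends.
Those words: "dedorde", "dedordormi", "dedorgal", "dedorkarunro", "dedormor", "dedorso", "dedortorrun", "dedorvende", "linrobel", "linrolinso", "linromorpa", "linrone", "nemi", "pade", "runne", "sar", "so", "tor", "vifenven"
Leaf count: 19

19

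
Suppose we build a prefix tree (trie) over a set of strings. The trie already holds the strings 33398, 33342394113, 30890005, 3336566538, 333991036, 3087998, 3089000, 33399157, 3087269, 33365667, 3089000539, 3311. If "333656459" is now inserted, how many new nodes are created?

3

Walking "333656459" from the root, the first 6 characters ("333656") follow existing edges; "4" is the first miss.
New nodes needed: |"333656459"| − 6 = 9 − 6 = 3.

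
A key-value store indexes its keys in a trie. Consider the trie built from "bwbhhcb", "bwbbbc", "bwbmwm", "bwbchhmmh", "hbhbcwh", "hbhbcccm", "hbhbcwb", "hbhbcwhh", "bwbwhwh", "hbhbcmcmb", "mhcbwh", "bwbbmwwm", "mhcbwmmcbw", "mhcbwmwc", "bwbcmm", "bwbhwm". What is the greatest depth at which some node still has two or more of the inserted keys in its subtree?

7

Equivalently: take the maximum, over all pairs, of their longest common prefix length.
"hbhbcwh" and "hbhbcwhh" agree on "hbhbcwh" (7 characters) before diverging; nothing deeper is shared.
Longest shared-prefix length: 7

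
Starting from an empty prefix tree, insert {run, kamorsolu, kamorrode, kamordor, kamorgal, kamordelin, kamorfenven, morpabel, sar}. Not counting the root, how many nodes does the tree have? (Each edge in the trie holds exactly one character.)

Trace insertions, counting only characters that open a new branch:
  "run" → 3 new (r, u, n)
  "kamorsolu" → 9 new (k, a, m, o, r, s, o, l, u)
  "kamorrode" → prefix "kamor" already present; 4 new (r, o, d, e)
  "kamordor" → prefix "kamor" already present; 3 new (d, o, r)
  "kamorgal" → prefix "kamor" already present; 3 new (g, a, l)
  "kamordelin" → prefix "kamord" already present; 4 new (e, l, i, n)
  "kamorfenven" → prefix "kamor" already present; 6 new (f, e, n, v, e, n)
  "morpabel" → 8 new (m, o, r, p, a, b, e, l)
  "sar" → 3 new (s, a, r)
Total nodes = 3 + 9 + 4 + 3 + 3 + 4 + 6 + 8 + 3 = 43

43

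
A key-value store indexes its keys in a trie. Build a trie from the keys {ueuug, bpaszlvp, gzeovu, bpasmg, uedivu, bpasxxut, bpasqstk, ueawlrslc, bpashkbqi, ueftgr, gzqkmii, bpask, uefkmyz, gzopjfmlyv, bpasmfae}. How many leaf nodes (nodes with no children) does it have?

A leaf is a node with no children — equivalently, the end of a word that is not a proper prefix of any other stored word.
Those words: "bpashkbqi", "bpask", "bpasmfae", "bpasmg", "bpasqstk", "bpasxxut", "bpaszlvp", "gzeovu", "gzopjfmlyv", "gzqkmii", "ueawlrslc", "uedivu", "uefkmyz", "ueftgr", "ueuug"
Leaf count: 15

15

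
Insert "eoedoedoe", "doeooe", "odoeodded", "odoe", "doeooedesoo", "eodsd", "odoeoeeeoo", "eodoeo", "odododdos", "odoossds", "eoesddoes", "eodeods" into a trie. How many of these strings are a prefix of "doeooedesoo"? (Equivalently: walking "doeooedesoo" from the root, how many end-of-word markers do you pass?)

Check each prefix of "doeooedesoo" against the stored set — each match is an end-marker on the path.
Prefixes of the query that are stored words: "doeooe", "doeooedesoo"
Count: 2

2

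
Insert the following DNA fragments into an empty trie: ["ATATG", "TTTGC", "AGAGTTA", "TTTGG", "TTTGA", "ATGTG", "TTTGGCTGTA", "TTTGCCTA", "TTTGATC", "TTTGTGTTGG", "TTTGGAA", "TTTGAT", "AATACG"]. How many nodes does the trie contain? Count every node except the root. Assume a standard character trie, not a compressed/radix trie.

Count nodes per top-level branch (shared prefixes stored once):
  'A'-branch (AATACG, AGAGTTA, ATATG, ATGTG): 19 nodes
  'T'-branch (TTTGA, TTTGAT, TTTGATC, TTTGC, TTTGCCTA, TTTGG, TTTGGAA, TTTGGCTGTA, TTTGTGTTGG): 25 nodes
Sum: 44

44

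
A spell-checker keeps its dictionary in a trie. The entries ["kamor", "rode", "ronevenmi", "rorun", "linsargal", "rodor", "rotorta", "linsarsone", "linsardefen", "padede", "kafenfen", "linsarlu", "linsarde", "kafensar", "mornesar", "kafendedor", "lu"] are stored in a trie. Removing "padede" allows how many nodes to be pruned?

Walk "padede" from the leaf back toward the root, removing each node that no remaining word uses.
No other word shares any prefix with "padede", so all 6 of its nodes go.
Nodes removed: 6

6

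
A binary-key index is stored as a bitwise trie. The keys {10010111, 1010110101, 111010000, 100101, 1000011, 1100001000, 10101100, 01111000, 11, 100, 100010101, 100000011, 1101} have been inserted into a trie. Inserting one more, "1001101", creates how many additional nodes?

3

The longest prefix of "1001101" already in the trie is "1001" (length 4).
New nodes needed: |"1001101"| − 4 = 7 − 4 = 3.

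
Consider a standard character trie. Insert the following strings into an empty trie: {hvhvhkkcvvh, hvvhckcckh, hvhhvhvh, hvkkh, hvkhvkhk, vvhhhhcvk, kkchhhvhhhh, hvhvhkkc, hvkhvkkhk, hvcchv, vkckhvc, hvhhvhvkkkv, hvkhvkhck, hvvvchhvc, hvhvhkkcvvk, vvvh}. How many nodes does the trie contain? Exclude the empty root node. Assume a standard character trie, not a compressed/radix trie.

80

Trace insertions, counting only characters that open a new branch:
  "hvhvhkkcvvh" → 11 new (h, v, h, v, h, k, k, c, v, v, h)
  "hvvhckcckh" → prefix "hv" already present; 8 new (v, h, c, k, c, c, k, h)
  "hvhhvhvh" → prefix "hvh" already present; 5 new (h, v, h, v, h)
  "hvkkh" → prefix "hv" already present; 3 new (k, k, h)
  "hvkhvkhk" → prefix "hvk" already present; 5 new (h, v, k, h, k)
  "vvhhhhcvk" → 9 new (v, v, h, h, h, h, c, v, k)
  "kkchhhvhhhh" → 11 new (k, k, c, h, h, h, v, h, h, h, h)
  "hvhvhkkc" → prefix "hvhvhkkc" already present; 0 new (none)
  "hvkhvkkhk" → prefix "hvkhvk" already present; 3 new (k, h, k)
  "hvcchv" → prefix "hv" already present; 4 new (c, c, h, v)
  "vkckhvc" → prefix "v" already present; 6 new (k, c, k, h, v, c)
  "hvhhvhvkkkv" → prefix "hvhhvhv" already present; 4 new (k, k, k, v)
  "hvkhvkhck" → prefix "hvkhvkh" already present; 2 new (c, k)
  "hvvvchhvc" → prefix "hvv" already present; 6 new (v, c, h, h, v, c)
  "hvhvhkkcvvk" → prefix "hvhvhkkcvv" already present; 1 new (k)
  "vvvh" → prefix "vv" already present; 2 new (v, h)
Total nodes = 11 + 8 + 5 + 3 + 5 + 9 + 11 + 0 + 3 + 4 + 6 + 4 + 2 + 6 + 1 + 2 = 80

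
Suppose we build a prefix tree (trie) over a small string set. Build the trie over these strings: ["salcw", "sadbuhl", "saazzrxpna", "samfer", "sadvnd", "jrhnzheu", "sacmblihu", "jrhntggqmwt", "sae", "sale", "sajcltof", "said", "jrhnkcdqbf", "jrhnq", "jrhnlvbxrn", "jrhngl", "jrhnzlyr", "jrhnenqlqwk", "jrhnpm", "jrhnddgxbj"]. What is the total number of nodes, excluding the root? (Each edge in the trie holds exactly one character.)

For each word, the new-node count is its length minus the longest prefix already in the trie:
  "salcw" → 5 new (s, a, l, c, w)
  "sadbuhl" → prefix "sa" already present; 5 new (d, b, u, h, l)
  "saazzrxpna" → prefix "sa" already present; 8 new (a, z, z, r, x, p, n, a)
  "samfer" → prefix "sa" already present; 4 new (m, f, e, r)
  "sadvnd" → prefix "sad" already present; 3 new (v, n, d)
  "jrhnzheu" → 8 new (j, r, h, n, z, h, e, u)
  "sacmblihu" → prefix "sa" already present; 7 new (c, m, b, l, i, h, u)
  "jrhntggqmwt" → prefix "jrhn" already present; 7 new (t, g, g, q, m, w, t)
  "sae" → prefix "sa" already present; 1 new (e)
  "sale" → prefix "sal" already present; 1 new (e)
  "sajcltof" → prefix "sa" already present; 6 new (j, c, l, t, o, f)
  "said" → prefix "sa" already present; 2 new (i, d)
  "jrhnkcdqbf" → prefix "jrhn" already present; 6 new (k, c, d, q, b, f)
  "jrhnq" → prefix "jrhn" already present; 1 new (q)
  "jrhnlvbxrn" → prefix "jrhn" already present; 6 new (l, v, b, x, r, n)
  "jrhngl" → prefix "jrhn" already present; 2 new (g, l)
  "jrhnzlyr" → prefix "jrhnz" already present; 3 new (l, y, r)
  "jrhnenqlqwk" → prefix "jrhn" already present; 7 new (e, n, q, l, q, w, k)
  "jrhnpm" → prefix "jrhn" already present; 2 new (p, m)
  "jrhnddgxbj" → prefix "jrhn" already present; 6 new (d, d, g, x, b, j)
Total nodes = 5 + 5 + 8 + 4 + 3 + 8 + 7 + 7 + 1 + 1 + 6 + 2 + 6 + 1 + 6 + 2 + 3 + 7 + 2 + 6 = 90

90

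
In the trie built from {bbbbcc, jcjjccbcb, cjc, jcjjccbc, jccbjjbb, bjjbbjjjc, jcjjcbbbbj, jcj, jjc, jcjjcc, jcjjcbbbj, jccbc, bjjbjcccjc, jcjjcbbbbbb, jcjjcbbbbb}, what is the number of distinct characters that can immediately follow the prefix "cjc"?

The children of the "cjc" node are the distinct next characters among strings starting with "cjc".
No stored string extends past "cjc".
That node has 0 child edges.

0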